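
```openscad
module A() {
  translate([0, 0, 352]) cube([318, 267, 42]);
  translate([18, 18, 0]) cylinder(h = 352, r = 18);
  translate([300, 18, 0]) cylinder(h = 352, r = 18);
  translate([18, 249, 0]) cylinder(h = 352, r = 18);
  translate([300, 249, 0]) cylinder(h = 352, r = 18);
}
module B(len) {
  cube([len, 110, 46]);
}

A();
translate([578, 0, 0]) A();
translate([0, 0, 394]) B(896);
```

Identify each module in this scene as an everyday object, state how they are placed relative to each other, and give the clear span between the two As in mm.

Second stool starts at x = 578; first ends at x = 318; clear span = 578 − 318 = 260 mm.

A is a stool. B is a beam. A beam spans the tops of two stools. The clear span between the two stools is 260 mm.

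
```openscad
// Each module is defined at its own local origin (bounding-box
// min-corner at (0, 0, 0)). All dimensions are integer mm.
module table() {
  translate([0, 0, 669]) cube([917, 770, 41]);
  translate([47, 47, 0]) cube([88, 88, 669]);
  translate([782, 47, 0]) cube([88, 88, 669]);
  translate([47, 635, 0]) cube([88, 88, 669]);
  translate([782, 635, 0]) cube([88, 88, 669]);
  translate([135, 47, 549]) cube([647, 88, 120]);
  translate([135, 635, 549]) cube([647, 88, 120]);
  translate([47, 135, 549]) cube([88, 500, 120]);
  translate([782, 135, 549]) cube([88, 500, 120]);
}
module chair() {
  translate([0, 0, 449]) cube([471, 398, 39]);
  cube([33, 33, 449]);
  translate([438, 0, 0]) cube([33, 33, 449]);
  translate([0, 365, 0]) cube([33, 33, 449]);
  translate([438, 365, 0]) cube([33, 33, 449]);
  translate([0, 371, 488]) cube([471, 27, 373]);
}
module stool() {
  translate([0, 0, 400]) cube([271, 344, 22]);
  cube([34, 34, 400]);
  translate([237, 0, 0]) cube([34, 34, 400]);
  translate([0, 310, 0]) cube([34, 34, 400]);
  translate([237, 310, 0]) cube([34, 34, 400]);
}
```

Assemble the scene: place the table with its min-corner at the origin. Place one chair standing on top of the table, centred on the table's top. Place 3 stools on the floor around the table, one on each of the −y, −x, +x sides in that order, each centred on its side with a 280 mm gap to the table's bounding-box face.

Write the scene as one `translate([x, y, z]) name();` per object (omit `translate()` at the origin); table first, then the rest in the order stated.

table();
translate([223, 186, 710]) chair();
translate([323, -624, 0]) stool();
translate([-551, 213, 0]) stool();
translate([1197, 213, 0]) stool();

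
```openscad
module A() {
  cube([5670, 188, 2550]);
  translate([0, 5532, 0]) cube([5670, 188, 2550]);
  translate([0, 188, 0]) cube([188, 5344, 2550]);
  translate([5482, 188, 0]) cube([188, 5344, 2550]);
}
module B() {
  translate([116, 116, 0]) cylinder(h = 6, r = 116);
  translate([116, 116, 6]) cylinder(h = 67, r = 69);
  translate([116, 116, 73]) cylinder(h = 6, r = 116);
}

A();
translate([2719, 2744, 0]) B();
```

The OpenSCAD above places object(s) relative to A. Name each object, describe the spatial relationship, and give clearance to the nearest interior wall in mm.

Clearances: x = 2531, y = 2556; minimum 2531 mm.

A is a house frame. B is a spool. The spool sits inside the house frame, centred. The clearance to the nearest interior wall is 2531 mm.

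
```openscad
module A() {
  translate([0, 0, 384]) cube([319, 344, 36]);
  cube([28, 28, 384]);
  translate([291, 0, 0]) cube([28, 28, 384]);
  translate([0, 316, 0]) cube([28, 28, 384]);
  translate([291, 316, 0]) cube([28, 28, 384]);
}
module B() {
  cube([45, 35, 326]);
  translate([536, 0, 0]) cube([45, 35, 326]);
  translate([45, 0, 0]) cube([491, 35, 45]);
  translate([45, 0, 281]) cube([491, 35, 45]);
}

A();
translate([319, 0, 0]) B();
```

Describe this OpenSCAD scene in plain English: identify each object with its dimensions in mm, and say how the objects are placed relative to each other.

A is a four-legged stool. The seat is 319×344 mm, 36 mm thick, top at z = 420 mm. It stands on four square legs, each 28×28 mm in cross-section, from z = 0 to the seat underside, each flush with a corner of the seat.

B is a rectangular picture frame lying in the x–z plane (depth along y). The opening is 491 mm wide (x) by 236 mm tall (z), surrounded by a border 45 mm wide on all four sides. The frame is 35 mm deep and is made of two full-height vertical stiles with two horizontal rails fitted between them.

The picture frame is against the stool's +x side, with their −y faces flush.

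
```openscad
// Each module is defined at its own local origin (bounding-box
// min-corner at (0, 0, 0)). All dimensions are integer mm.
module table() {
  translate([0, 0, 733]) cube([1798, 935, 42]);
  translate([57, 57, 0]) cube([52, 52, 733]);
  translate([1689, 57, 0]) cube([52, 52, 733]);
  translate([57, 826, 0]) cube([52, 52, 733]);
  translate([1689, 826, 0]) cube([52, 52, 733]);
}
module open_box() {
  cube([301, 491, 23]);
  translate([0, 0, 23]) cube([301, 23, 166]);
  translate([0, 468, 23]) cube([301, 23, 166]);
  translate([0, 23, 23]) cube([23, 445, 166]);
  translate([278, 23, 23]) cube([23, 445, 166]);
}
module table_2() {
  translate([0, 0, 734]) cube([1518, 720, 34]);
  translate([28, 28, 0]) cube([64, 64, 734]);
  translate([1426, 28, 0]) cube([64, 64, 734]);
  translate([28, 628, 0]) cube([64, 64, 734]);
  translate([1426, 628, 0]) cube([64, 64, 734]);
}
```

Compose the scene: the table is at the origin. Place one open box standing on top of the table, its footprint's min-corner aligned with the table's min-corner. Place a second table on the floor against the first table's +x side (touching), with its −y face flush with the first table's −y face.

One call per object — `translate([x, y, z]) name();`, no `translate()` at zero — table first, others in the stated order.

table();
translate([0, 0, 775]) open_box();
translate([1798, 0, 0]) table_2();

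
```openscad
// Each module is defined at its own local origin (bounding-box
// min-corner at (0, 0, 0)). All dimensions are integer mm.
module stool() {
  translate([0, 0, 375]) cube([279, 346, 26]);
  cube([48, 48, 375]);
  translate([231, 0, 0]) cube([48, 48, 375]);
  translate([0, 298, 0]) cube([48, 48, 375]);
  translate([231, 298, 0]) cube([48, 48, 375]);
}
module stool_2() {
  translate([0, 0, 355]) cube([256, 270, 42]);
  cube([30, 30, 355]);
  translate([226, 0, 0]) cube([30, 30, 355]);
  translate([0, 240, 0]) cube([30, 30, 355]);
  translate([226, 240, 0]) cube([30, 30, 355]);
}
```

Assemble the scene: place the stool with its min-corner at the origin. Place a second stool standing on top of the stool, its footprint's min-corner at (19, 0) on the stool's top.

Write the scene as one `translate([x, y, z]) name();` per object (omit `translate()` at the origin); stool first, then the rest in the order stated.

stool();
translate([19, 0, 401]) stool_2();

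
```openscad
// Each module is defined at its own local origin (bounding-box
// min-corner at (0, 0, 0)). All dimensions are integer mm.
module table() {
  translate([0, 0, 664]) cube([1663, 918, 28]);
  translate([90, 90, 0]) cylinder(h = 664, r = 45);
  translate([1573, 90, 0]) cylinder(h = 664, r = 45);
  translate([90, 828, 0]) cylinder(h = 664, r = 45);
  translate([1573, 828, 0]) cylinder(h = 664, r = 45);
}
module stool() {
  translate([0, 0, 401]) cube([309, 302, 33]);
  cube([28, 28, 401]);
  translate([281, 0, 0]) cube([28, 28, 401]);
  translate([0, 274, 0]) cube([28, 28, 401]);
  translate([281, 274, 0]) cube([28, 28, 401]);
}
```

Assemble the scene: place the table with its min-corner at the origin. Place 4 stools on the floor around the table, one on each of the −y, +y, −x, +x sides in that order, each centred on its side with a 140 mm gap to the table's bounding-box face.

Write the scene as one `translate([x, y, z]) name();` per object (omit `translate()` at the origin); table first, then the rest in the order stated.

table();
translate([677, -442, 0]) stool();
translate([677, 1058, 0]) stool();
translate([-449, 308, 0]) stool();
translate([1803, 308, 0]) stool();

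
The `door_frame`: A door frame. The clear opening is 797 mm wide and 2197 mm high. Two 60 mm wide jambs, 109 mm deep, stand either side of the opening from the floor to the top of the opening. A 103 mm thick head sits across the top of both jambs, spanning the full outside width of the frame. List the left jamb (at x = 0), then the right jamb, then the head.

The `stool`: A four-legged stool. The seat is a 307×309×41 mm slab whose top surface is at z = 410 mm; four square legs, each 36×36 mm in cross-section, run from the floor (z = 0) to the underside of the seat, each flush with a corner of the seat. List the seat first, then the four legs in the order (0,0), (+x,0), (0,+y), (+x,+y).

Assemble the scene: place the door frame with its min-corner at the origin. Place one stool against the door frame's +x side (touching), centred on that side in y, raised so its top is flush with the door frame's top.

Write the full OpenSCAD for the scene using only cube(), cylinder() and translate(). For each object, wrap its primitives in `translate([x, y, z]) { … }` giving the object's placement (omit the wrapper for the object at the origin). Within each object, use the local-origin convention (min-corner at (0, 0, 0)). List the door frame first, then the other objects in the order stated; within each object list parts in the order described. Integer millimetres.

cube([60, 109, 2197]);
translate([857, 0, 0]) cube([60, 109, 2197]);
translate([0, 0, 2197]) cube([917, 109, 103]);
translate([917, -100, 1890]) {
  translate([0, 0, 369]) cube([307, 309, 41]);
  cube([36, 36, 369]);
  translate([271, 0, 0]) cube([36, 36, 369]);
  translate([0, 273, 0]) cube([36, 36, 369]);
  translate([271, 273, 0]) cube([36, 36, 369]);
}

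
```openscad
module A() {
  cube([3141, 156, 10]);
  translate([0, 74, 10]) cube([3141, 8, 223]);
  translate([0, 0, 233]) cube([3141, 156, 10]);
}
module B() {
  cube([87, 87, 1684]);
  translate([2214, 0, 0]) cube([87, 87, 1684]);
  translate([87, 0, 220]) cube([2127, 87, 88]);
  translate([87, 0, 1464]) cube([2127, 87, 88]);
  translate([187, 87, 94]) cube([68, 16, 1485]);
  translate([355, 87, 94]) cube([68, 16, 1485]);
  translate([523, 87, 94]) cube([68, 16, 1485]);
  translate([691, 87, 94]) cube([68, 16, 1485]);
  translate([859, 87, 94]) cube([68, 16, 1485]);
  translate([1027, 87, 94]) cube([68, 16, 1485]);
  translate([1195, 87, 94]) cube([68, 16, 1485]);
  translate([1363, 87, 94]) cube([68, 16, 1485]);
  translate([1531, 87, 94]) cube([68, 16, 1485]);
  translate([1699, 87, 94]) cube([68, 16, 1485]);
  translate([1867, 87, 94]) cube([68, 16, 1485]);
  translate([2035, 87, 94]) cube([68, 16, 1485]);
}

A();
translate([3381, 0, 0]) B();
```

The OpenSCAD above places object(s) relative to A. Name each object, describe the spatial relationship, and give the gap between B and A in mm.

The fence section's nearest face is 240 mm from the I-beam's +x face.

A is an I-beam. B is a fence section. The fence section is on the floor beside the I-beam on its +x side. The gap between the fence section and the I-beam is 240 mm.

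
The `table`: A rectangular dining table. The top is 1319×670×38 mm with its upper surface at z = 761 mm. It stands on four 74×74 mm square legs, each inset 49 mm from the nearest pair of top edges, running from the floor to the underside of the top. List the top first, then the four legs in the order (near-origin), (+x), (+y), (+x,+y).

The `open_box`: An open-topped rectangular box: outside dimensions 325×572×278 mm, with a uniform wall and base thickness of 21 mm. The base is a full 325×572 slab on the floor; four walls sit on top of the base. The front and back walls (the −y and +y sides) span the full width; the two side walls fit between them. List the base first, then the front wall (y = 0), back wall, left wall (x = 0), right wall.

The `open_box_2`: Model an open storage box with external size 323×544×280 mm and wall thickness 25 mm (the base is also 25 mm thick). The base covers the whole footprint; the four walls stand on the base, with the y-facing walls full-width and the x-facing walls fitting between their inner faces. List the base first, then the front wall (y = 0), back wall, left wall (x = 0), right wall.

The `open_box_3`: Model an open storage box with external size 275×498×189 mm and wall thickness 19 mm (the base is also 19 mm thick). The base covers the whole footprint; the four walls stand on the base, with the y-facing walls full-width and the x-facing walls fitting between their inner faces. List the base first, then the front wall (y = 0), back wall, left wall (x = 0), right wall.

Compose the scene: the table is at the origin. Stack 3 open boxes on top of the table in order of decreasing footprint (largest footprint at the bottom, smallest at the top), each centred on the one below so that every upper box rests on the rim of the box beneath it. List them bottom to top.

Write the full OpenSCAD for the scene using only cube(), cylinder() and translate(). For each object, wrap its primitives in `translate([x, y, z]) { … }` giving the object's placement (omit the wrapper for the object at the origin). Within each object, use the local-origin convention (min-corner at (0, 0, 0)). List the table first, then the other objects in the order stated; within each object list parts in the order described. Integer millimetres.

translate([0, 0, 723]) cube([1319, 670, 38]);
translate([49, 49, 0]) cube([74, 74, 723]);
translate([1196, 49, 0]) cube([74, 74, 723]);
translate([49, 547, 0]) cube([74, 74, 723]);
translate([1196, 547, 0]) cube([74, 74, 723]);
translate([497, 49, 761]) {
  cube([325, 572, 21]);
  translate([0, 0, 21]) cube([325, 21, 257]);
  translate([0, 551, 21]) cube([325, 21, 257]);
  translate([0, 21, 21]) cube([21, 530, 257]);
  translate([304, 21, 21]) cube([21, 530, 257]);
}
translate([498, 63, 1039]) {
  cube([323, 544, 25]);
  translate([0, 0, 25]) cube([323, 25, 255]);
  translate([0, 519, 25]) cube([323, 25, 255]);
  translate([0, 25, 25]) cube([25, 494, 255]);
  translate([298, 25, 25]) cube([25, 494, 255]);
}
translate([522, 86, 1319]) {
  cube([275, 498, 19]);
  translate([0, 0, 19]) cube([275, 19, 170]);
  translate([0, 479, 19]) cube([275, 19, 170]);
  translate([0, 19, 19]) cube([19, 460, 170]);
  translate([256, 19, 19]) cube([19, 460, 170]);
}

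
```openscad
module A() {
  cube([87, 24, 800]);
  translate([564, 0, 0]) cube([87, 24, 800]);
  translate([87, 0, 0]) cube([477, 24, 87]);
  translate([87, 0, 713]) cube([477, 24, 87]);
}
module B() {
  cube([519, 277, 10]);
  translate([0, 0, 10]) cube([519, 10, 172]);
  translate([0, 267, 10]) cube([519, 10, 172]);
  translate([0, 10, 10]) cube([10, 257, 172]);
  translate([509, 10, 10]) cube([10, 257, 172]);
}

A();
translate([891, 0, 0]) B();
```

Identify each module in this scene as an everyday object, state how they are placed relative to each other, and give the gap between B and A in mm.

The open box's nearest face is 240 mm from the picture frame's +x face.

A is a picture frame. B is an open box. The open box is on the floor beside the picture frame on its +x side. The gap between the open box and the picture frame is 240 mm.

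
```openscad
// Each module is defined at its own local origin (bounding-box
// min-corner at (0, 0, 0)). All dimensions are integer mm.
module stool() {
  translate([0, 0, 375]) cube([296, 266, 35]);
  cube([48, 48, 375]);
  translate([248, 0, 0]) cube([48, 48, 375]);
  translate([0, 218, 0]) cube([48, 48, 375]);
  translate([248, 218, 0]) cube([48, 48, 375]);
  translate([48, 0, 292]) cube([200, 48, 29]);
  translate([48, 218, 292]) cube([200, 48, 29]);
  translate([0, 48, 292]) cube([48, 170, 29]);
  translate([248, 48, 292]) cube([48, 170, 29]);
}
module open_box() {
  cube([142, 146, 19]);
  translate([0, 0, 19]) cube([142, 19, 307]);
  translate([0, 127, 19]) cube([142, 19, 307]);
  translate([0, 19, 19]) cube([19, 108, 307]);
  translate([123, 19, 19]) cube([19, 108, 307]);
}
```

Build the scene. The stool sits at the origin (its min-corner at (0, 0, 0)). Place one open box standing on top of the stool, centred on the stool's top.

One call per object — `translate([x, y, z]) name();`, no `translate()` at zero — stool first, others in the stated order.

stool();
translate([77, 60, 410]) open_box();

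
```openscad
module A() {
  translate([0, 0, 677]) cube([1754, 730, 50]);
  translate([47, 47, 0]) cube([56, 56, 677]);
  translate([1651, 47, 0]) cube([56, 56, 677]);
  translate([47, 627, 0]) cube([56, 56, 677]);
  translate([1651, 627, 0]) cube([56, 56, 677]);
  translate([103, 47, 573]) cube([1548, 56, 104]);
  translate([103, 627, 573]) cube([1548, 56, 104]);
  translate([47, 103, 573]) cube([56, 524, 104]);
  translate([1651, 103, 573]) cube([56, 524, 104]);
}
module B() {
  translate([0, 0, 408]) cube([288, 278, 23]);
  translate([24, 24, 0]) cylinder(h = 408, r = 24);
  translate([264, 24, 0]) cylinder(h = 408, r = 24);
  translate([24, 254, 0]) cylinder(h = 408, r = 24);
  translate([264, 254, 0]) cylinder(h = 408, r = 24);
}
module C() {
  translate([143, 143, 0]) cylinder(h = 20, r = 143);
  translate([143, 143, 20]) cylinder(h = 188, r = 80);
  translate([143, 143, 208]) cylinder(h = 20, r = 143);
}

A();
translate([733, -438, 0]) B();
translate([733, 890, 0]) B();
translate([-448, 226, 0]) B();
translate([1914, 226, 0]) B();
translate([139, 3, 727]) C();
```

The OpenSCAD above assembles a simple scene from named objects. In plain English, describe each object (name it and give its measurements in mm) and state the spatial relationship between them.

A is a rectangular dining table. The top is 1754×730×50 mm with its upper surface at z = 727 mm. It stands on four 56×56 mm square legs, each inset 47 mm from the nearest pair of top edges, running from the floor to the underside of the top. Four apron rails, 56 mm thick and 104 mm tall, run between adjacent legs with their top edges flush with the underside of the top and their outer faces flush with the legs' outer faces.

B is a simple wooden stool: a rectangular seat 288 mm (x) by 278 mm (y), 23 mm thick, top face at z = 431 mm, on four round legs, each 48 mm in diameter. The legs rest on z = 0, each leg's axis is inset half a diameter from the nearest pair of seat edges (so the leg's bounding box is flush with the corner).

C is a spool: two coaxial disc flanges of radius 143 mm and thickness 20 mm, joined by a core cylinder of radius 80 mm and height 188 mm. The lower flange rests on z = 0 and the three cylinders share a vertical axis.

Four stools sit around the table at the −y, +y, −x, +x sides. The spool is on top of the table.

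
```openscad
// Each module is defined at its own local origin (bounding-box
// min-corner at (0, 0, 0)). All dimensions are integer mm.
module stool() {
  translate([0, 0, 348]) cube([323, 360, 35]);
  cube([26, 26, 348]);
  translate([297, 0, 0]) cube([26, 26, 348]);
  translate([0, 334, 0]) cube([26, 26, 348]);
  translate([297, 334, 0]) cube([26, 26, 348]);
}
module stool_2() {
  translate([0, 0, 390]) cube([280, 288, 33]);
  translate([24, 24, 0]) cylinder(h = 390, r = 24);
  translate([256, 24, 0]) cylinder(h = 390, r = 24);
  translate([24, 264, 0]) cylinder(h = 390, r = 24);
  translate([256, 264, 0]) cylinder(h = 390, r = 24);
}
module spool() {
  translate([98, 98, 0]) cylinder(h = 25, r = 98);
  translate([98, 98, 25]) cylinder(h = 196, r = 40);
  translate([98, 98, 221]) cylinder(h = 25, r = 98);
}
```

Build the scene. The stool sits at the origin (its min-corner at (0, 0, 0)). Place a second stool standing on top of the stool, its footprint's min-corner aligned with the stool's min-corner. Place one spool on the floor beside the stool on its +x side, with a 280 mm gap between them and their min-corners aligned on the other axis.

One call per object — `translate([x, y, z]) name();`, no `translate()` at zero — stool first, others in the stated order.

stool();
translate([0, 0, 383]) stool_2();
translate([603, 0, 0]) spool();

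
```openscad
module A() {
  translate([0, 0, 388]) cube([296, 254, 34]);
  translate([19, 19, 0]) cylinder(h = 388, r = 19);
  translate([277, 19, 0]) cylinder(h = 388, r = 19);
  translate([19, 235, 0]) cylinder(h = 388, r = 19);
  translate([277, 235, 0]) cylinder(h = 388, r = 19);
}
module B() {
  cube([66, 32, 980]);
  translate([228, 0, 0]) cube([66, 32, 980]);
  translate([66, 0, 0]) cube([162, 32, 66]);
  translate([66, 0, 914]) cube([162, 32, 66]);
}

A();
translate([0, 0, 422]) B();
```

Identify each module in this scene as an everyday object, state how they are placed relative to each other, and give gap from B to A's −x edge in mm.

A is a stool. B is a picture frame. The picture frame is on top of the stool. The gap from the picture frame to the stool's −x edge is 0 mm.

The picture frame's min-x is at 0; the stool's min-x is 0; gap = 0 mm.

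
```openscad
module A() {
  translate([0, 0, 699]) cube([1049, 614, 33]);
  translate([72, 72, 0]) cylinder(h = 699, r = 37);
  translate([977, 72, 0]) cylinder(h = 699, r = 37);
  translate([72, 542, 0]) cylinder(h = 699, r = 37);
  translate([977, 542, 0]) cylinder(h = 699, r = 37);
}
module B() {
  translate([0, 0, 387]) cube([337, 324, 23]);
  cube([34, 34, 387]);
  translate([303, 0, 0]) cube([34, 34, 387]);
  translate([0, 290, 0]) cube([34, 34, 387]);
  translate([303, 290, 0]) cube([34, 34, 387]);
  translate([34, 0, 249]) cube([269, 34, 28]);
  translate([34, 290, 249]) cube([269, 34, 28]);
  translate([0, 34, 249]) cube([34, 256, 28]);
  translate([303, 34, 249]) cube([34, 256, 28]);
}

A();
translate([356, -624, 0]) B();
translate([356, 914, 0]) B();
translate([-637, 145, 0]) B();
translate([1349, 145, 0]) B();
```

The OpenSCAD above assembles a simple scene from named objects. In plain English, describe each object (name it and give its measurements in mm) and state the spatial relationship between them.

A is a table: top 1049 mm (x) × 614 mm (y), 33 mm thick, upper face at z = 732 mm, on four round legs of 74 mm diameter, each leg's bounding box inset 35 mm from the nearest pair of top edges, running from z = 0 to the bottom of the top.

B is a four-legged stool. The seat is a 337×324×23 mm slab whose top surface is at z = 410 mm; four square legs, each 34×34 mm in cross-section, run from the floor (z = 0) to the underside of the seat, each flush with a corner of the seat. Four stretchers, 34 mm wide and 28 mm tall, connect adjacent legs with their undersides at z = 249 mm, each running between the inner faces of the legs it joins and aligned with the legs' outer faces on the other axis.

Four stools sit around the table at the −y, +y, −x, +x sides.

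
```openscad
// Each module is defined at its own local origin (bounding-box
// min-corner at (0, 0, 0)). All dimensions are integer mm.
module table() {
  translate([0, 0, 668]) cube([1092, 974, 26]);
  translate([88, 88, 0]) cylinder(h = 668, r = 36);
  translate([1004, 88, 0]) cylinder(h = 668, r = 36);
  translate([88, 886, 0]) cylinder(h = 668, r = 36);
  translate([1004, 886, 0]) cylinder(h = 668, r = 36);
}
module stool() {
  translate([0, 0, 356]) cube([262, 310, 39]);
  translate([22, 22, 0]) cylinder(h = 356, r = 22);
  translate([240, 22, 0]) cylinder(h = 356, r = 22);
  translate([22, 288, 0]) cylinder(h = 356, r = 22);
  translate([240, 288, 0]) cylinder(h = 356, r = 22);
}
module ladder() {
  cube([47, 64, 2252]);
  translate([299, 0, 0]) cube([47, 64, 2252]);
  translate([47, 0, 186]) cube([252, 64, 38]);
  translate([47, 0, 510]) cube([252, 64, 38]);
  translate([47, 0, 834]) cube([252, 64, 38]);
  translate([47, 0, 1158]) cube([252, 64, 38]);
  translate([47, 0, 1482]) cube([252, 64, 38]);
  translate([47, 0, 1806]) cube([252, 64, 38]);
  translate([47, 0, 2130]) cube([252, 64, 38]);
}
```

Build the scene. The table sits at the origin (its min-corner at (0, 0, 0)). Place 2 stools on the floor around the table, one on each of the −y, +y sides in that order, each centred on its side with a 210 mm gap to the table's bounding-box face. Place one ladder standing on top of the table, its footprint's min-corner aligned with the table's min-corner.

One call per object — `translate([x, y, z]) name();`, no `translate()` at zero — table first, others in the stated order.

table();
translate([415, -520, 0]) stool();
translate([415, 1184, 0]) stool();
translate([0, 0, 694]) ladder();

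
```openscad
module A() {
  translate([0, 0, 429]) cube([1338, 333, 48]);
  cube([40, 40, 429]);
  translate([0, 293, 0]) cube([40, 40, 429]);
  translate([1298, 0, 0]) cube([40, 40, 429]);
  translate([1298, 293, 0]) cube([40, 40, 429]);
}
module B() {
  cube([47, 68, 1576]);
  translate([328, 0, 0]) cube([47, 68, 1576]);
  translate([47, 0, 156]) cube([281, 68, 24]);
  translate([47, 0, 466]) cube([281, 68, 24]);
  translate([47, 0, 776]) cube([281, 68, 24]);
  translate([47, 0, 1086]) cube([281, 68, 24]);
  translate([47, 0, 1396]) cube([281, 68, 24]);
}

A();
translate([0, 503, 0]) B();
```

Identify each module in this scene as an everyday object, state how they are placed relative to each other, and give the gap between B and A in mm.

The ladder's nearest face is 170 mm from the bench's +y face.

A is a bench. B is a ladder. The ladder is on the floor beside the bench on its +y side. The gap between the ladder and the bench is 170 mm.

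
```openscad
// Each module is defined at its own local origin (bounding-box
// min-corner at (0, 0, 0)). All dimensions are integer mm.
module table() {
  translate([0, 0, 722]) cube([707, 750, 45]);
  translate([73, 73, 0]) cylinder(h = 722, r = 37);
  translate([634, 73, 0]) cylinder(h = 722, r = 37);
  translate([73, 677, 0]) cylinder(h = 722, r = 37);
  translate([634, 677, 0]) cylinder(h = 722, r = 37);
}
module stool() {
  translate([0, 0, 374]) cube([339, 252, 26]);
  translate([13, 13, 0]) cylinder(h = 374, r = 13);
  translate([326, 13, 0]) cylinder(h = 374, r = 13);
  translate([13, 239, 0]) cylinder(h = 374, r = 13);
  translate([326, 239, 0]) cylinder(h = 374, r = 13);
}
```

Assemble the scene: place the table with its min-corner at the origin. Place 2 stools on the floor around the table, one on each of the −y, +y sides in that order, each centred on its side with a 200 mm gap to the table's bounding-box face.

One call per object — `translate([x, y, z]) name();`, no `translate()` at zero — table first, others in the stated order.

table();
translate([184, -452, 0]) stool();
translate([184, 950, 0]) stool();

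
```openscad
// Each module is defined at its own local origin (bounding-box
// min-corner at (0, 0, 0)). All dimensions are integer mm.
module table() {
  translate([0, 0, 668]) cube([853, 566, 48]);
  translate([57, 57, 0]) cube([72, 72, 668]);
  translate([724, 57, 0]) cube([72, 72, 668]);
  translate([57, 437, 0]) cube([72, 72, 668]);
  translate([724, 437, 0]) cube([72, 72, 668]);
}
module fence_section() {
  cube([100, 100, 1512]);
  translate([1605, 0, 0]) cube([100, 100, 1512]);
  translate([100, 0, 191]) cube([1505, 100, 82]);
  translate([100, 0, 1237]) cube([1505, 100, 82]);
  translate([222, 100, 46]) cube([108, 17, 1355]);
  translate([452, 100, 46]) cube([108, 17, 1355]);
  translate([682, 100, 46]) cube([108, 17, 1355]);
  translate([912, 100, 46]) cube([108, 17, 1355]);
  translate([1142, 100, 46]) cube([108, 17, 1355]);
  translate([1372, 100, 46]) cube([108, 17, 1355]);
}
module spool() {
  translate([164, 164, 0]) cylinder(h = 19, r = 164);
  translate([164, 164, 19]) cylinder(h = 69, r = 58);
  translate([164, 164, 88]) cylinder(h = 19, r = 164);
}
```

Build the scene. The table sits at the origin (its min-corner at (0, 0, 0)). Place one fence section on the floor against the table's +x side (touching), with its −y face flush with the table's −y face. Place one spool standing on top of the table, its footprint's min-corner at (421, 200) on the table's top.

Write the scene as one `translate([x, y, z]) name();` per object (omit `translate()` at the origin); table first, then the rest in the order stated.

table();
translate([853, 0, 0]) fence_section();
translate([421, 200, 716]) spool();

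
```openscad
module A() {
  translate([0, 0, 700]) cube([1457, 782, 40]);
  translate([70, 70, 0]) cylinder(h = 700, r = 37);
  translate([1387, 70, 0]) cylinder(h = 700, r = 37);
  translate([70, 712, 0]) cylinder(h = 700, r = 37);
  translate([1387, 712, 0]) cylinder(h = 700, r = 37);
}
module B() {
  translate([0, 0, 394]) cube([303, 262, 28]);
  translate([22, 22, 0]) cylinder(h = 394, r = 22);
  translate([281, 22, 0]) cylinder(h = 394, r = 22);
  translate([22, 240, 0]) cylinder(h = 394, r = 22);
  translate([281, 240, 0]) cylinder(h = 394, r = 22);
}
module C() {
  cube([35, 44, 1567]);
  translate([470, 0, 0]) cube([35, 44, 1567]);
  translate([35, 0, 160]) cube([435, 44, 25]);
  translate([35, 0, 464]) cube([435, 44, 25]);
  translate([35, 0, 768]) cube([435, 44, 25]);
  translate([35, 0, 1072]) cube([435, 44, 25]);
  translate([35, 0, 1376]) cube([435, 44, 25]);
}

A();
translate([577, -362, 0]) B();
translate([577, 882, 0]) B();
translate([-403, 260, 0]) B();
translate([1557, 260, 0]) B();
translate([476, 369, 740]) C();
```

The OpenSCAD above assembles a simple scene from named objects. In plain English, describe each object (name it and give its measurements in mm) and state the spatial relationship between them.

A is a table with a 1457×782 mm rectangular top, 40 mm thick, top surface at z = 740 mm, supported by four round legs of 74 mm diameter, each leg's bounding box inset 33 mm from the nearest pair of top edges, running from the floor.

B is a simple wooden stool: a rectangular seat 303 mm (x) by 262 mm (y), 28 mm thick, top face at z = 422 mm, on four round legs, each 44 mm in diameter. The legs rest on z = 0, each leg's axis is inset half a diameter from the nearest pair of seat edges (so the leg's bounding box is flush with the corner).

C is a wooden ladder with two side rails of 35×44 mm section and 1567 mm height, set 505 mm apart overall. Between them run 5 rectangular rungs (44 mm deep, 25 mm thick), front faces flush with the rails' −y face. The bottom of the first rung is 160 mm above the floor and each subsequent rung is 304 mm higher than the one below.

Four stools sit around the table at the −y, +y, −x, +x sides. The ladder is on top of the table, centred.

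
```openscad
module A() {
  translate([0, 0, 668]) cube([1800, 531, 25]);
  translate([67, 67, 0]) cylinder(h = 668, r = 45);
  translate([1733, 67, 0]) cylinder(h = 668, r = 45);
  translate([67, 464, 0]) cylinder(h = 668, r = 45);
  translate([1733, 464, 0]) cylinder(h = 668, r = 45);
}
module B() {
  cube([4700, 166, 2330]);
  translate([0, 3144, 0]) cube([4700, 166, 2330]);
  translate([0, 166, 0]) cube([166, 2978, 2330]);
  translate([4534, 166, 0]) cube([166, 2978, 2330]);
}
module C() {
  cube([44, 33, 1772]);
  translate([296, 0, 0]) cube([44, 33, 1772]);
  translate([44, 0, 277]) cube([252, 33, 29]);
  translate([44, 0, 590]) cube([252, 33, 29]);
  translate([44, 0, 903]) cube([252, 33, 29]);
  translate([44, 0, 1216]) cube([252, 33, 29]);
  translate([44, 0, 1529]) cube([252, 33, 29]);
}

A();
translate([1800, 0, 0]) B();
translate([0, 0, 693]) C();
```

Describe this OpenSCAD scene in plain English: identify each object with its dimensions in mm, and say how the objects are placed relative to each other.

A is a rectangular dining table. The top is 1800×531×25 mm with its upper surface at z = 693 mm. It stands on four round legs of 90 mm diameter, each leg's bounding box inset 22 mm from the nearest pair of top edges, running from the floor to the underside of the top.

B is the wall frame of a small rectangular building: four walls, each 2330 mm tall and 166 mm thick, enclosing a footprint 4700 mm (x) by 3310 mm (y) outside-to-outside, with no floor or roof. The front and back walls (the −y and +y sides) span the full width; the two side walls fit between them.

C is a straight ladder. Two 44×33 mm vertical rails, 1772 mm tall, stand 340 mm apart (outside-to-outside) with their front faces coplanar on the −y side. 5 rungs, each 33 mm deep and 29 mm tall, span between the inner faces of the rails, front faces flush with the rails. The lowest rung's underside is at z = 277 mm and rungs are spaced 313 mm apart (underside to underside).

The house frame is against the table's +x side, with their −y faces flush. The ladder is on top of the table.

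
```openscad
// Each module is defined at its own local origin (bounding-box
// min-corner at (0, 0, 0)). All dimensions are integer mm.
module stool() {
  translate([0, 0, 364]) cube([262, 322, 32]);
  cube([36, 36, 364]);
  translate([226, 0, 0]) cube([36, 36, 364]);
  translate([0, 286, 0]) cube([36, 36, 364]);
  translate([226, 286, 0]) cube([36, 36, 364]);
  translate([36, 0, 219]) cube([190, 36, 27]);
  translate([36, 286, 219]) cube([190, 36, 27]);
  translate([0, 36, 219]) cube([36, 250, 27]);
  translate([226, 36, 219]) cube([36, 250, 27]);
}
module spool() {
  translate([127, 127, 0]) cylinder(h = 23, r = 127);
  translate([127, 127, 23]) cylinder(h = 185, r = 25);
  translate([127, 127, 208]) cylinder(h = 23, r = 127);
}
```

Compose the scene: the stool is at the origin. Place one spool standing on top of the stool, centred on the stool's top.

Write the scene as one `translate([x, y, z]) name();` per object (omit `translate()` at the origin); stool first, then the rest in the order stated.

stool();
translate([4, 34, 396]) spool();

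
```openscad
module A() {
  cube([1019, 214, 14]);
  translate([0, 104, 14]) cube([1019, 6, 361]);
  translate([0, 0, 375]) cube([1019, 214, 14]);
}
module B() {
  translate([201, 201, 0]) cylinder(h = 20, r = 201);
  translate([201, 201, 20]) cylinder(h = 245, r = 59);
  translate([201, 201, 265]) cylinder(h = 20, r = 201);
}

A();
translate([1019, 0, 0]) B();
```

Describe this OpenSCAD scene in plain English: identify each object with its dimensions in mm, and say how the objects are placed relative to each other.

A is an I-beam lying along x, 1019 mm long. Overall section height 389 mm. Two flanges 214 mm wide (y) and 14 mm thick, one on the floor and one at the top; a web 6 mm thick runs between them, centred on the flange width.

B is a spool: two coaxial disc flanges of radius 201 mm and thickness 20 mm, joined by a core cylinder of radius 59 mm and height 245 mm. The lower flange rests on z = 0 and the three cylinders share a vertical axis.

The spool is against the I-beam's +x side, with their −y faces flush.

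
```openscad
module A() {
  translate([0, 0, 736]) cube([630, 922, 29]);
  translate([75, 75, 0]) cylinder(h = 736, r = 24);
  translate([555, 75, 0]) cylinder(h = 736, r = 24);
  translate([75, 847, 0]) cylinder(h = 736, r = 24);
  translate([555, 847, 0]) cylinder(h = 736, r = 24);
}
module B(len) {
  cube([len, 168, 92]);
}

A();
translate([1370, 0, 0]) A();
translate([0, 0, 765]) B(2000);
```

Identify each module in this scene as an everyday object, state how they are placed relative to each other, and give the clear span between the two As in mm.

Second table starts at x = 1370; first ends at x = 630; clear span = 1370 − 630 = 740 mm.

A is a table. B is a beam. A beam spans the tops of two tables. The clear span between the two tables is 740 mm.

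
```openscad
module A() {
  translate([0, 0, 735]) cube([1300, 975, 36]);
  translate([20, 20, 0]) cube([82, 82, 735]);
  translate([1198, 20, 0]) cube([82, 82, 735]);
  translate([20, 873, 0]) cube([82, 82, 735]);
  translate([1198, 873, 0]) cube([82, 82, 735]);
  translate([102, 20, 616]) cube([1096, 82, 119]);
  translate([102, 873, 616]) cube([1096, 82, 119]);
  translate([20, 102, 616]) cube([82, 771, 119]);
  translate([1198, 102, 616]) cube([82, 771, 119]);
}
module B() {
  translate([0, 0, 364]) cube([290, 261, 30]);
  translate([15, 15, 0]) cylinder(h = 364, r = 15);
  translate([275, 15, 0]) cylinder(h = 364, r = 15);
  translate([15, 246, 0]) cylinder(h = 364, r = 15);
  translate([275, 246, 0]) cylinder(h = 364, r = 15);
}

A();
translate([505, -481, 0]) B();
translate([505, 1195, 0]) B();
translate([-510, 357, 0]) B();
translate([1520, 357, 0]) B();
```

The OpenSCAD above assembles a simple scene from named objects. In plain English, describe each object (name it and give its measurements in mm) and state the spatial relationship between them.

A is a rectangular dining table. The top is 1300×975×36 mm with its upper surface at z = 771 mm. It stands on four 82×82 mm square legs, each inset 20 mm from the nearest pair of top edges, running from the floor to the underside of the top. Four apron rails, 82 mm thick and 119 mm tall, run between adjacent legs with their top edges flush with the underside of the top and their outer faces flush with the legs' outer faces.

B is a four-legged stool. The seat is 290×261 mm, 30 mm thick, top at z = 394 mm. It stands on four round legs, each 30 mm in diameter, from z = 0 to the seat underside, each leg's axis is inset half a diameter from the nearest pair of seat edges (so the leg's bounding box is flush with the corner).

Four stools sit around the table at the −y, +y, −x, +x sides.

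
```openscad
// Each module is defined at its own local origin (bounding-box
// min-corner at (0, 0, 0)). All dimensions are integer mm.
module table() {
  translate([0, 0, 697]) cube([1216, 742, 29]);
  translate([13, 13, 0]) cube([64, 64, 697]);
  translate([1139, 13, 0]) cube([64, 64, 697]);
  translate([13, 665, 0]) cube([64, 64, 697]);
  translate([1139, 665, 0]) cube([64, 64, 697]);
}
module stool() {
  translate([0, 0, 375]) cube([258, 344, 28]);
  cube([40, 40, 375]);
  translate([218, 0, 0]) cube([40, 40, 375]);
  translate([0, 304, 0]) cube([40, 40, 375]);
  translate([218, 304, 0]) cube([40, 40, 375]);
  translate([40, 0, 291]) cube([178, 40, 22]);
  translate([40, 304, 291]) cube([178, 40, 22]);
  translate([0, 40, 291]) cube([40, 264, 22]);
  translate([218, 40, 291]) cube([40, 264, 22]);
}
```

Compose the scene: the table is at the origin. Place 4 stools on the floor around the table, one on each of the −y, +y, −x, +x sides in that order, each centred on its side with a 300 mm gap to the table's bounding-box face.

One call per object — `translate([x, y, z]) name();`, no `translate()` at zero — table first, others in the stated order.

table();
translate([479, -644, 0]) stool();
translate([479, 1042, 0]) stool();
translate([-558, 199, 0]) stool();
translate([1516, 199, 0]) stool();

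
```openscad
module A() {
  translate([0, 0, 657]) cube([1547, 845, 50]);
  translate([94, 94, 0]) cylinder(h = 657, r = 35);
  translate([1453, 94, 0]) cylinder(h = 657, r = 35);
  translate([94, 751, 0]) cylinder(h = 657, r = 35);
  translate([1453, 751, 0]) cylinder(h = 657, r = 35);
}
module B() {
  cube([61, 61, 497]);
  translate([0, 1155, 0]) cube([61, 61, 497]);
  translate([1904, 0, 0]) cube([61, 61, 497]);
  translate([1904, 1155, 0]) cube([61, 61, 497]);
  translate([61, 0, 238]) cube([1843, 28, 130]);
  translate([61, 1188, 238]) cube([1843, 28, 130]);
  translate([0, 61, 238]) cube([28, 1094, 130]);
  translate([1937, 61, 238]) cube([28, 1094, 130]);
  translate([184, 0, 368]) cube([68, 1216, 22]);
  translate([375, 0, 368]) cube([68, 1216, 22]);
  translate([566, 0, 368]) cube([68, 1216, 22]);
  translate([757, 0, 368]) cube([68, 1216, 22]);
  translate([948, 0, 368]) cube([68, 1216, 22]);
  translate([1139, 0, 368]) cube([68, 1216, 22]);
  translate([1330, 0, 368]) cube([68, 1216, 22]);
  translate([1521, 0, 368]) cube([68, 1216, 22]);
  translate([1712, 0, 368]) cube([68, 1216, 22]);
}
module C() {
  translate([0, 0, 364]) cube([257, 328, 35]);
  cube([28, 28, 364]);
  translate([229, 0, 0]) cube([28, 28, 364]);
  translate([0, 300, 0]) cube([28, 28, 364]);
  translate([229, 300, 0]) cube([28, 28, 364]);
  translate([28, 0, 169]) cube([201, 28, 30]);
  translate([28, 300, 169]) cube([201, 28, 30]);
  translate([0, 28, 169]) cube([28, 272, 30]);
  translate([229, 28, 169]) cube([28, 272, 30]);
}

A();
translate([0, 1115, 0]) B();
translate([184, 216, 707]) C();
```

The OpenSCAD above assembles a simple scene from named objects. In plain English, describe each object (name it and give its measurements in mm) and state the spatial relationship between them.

A is a table with a 1547×845 mm rectangular top, 50 mm thick, top surface at z = 707 mm, supported by four round legs of 70 mm diameter, each leg's bounding box inset 59 mm from the nearest pair of top edges, running from the floor.

B is a bed frame 1965 mm long (x) by 1216 mm wide (y). Four 61×61 mm corner posts, 497 mm tall, at the corners of the footprint. Four rails of 28 mm thickness and 130 mm height run between adjacent posts with their undersides at z = 238 mm, their outer faces flush with the outside of the frame (the two x-running rails run between the posts' inner faces; the two y-running rails run between the posts' inner faces). 9 slats, each 68 mm wide (x) and 22 mm thick, lie across the top of the two x-running rails, running the full 1216 mm width of the frame in y; the slats are evenly spaced along x between the inner faces of the end posts with equal gaps (rounded down to the nearest mm) at the −x end and between each pair — any rounding remainder accumulates at the +x end.

C is a simple wooden stool: a rectangular seat 257 mm (x) by 328 mm (y), 35 mm thick, top face at z = 399 mm, on four square legs, each 28×28 mm in cross-section. The legs rest on z = 0, each flush with a corner of the seat. Four stretchers, 28 mm wide and 30 mm tall, connect adjacent legs with their undersides at z = 169 mm, each running between the inner faces of the legs it joins and aligned with the legs' outer faces on the other axis.

The bed frame is on the floor beside the table on its +y side. The stool is on top of the table.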